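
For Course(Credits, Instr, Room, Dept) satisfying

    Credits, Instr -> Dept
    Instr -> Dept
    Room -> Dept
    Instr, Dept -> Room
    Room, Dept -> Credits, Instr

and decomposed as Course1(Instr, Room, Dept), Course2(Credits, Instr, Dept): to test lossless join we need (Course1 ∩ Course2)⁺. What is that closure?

Credits, Instr, Room, Dept

Course1 ∩ Course2 = {Instr, Dept}.
Instr, Dept → Room applies, adding Room
Room, Dept → Credits, Instr applies, adding Credits
Closure: {Credits, Instr, Room, Dept}.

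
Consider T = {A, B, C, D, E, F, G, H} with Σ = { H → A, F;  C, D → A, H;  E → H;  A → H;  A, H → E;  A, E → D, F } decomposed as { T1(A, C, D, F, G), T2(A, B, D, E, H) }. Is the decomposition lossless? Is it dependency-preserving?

lossy but dependency-preserving

Lossless test: (A, D)⁺ = {A, D, E, F, H}, which is a superkey of neither fragment — lossy.
Dependency preservation: H → A, F; C, D → A, H; A, E → D, F are not contained in any single fragment, but the restricted closure of each left-hand side across the fragments still reaches the right-hand side; the remaining FDs each lie inside some fragment. All dependencies are preserved.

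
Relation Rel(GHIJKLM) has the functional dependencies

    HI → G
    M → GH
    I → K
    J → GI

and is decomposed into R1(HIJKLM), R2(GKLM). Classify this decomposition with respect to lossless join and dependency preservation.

Lossless test: (KLM)⁺ = {GHKLM}, which contains all of one fragment — lossless.
Dependency preservation: the restricted closure of {HI} across the fragments never reaches {G}, so HI → G cannot be enforced without a join — not preserved.

lossless but not dependency-preserving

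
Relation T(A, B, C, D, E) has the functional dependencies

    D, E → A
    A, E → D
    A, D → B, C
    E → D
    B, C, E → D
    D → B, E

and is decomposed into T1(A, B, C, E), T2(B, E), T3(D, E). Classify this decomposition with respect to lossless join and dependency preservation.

lossless and dependency-preserving

Lossless test (chase): Rows 1 and 2 agree on E; apply E→D and equate their D entries. Rows 1 and 3 agree on E; apply E→D and equate their D entries. Rows 1 and 3 agree on D; apply D→B, E and equate their B, E entries. Rows 1 and 2 agree on D, E; apply D, E→A and equate their A entries. Rows 1 and 3 agree on D, E; apply D, E→A and equate their A entries. Rows 1 and 2 agree on A, D; apply A, D→B, C and equate their B, C entries. Rows 1 and 3 agree on A, D; apply A, D→B, C and equate their B, C entries. Row 1 is now all distinguished symbols — the join is lossless.
Dependency preservation: D, E → A; A, E → D; A, D → B, C; B, C, E → D; D → B, E are not contained in any single fragment, but the restricted closure of each left-hand side across the fragments still reaches the right-hand side; the remaining FDs each lie inside some fragment. All dependencies are preserved.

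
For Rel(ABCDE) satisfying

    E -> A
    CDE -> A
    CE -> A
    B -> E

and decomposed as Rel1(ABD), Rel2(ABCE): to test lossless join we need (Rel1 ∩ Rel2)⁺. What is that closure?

Rel1 ∩ Rel2 = {AB}.
B → E applies, adding E
Closure: {ABE}.

ABE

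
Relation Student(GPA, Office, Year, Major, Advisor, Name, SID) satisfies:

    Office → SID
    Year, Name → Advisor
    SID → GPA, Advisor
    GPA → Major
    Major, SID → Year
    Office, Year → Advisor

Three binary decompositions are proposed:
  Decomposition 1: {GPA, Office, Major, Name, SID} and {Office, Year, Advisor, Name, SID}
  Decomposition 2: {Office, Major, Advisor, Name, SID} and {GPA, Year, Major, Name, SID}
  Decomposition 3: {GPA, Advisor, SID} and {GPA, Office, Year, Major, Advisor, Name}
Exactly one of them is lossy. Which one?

Decomposition 3

Decomposition 1: common = {Office, Name, SID}, closure = {GPA, Office, Year, Major, Advisor, Name, SID} → lossless.
Decomposition 2: common = {Major, Name, SID}, closure = {GPA, Year, Major, Advisor, Name, SID} → lossless.
Decomposition 3: common = {GPA, Advisor}, closure = {GPA, Major, Advisor} → lossy.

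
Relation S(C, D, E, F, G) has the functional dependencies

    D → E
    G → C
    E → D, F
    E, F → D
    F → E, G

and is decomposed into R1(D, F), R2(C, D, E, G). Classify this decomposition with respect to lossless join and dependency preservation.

Lossless test: (D)⁺ = {C, D, E, F, G}, which contains all of one fragment — lossless.
Dependency preservation: E → D, F; E, F → D; F → E, G are not contained in any single fragment, but the restricted closure of each left-hand side across the fragments still reaches the right-hand side; the remaining FDs each lie inside some fragment. All dependencies are preserved.

lossless and dependency-preserving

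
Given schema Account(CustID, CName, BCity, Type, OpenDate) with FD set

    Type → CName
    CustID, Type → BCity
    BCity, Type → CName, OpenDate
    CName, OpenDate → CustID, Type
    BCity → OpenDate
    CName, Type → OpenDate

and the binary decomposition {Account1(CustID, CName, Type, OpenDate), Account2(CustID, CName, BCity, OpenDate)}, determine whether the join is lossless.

Yes

Common attributes: Account1 ∩ Account2 = {CustID, CName, OpenDate}.
Closure of {CustID, CName, OpenDate}: CName, OpenDate → CustID, Type applies, adding Type; CustID, Type → BCity applies, adding BCity. So (CustID, CName, OpenDate)⁺ = {CustID, CName, BCity, Type, OpenDate}.
This closure contains every attribute of Account1, so Account1 ∩ Account2 → Account1. The join is lossless.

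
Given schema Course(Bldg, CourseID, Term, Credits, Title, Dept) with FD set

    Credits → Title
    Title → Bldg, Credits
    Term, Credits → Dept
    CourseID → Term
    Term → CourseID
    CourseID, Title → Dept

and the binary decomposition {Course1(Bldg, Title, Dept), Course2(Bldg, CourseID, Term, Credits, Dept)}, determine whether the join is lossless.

No

Common attributes: Course1 ∩ Course2 = {Bldg, Dept}.
No dependency enlarges {Bldg, Dept}, so (Bldg, Dept)⁺ = {Bldg, Dept}.
The closure contains neither all of Course1 = {Bldg, Title, Dept} nor all of Course2 = {Bldg, CourseID, Term, Credits, Dept}, so the common attributes are not a superkey of either fragment. The join is lossy.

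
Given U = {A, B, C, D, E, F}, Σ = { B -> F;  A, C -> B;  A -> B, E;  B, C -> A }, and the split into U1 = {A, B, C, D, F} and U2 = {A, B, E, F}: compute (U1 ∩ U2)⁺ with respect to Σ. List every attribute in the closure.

U1 ∩ U2 = {A, B, F}.
A → B, E applies, adding E
Closure: {A, B, E, F}.

A, B, E, F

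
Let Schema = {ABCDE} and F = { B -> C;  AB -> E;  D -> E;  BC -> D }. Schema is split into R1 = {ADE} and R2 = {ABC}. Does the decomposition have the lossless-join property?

Common attributes: R1 ∩ R2 = {A}.
No dependency enlarges {A}, so (A)⁺ = {A}.
The closure contains neither all of R1 = {ADE} nor all of R2 = {ABC}, so the common attributes are not a superkey of either fragment. The join is lossy.

No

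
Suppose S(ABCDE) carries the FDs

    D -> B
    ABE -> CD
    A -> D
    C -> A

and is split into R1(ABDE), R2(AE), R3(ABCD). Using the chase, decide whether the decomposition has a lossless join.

No

Chase test. Columns are ABCDE; row i has aⱼ where attribute j ∈ Ri, else bᵢⱼ.
Initial tableau (one row per fragment):
  row 1: a1 a2 b13 a4 a5
  row 2: a1 b22 b23 b24 a5
  row 3: a1 a2 a3 a4 b35
Rows 1 and 2 agree on A; apply A→D and equate their D entries.
Rows 1 and 2 agree on D; apply D→B and equate their B entries.
Rows 1 and 2 agree on ABE; apply ABE→CD and equate their CD entries.
No row becomes fully distinguished — the join is lossy.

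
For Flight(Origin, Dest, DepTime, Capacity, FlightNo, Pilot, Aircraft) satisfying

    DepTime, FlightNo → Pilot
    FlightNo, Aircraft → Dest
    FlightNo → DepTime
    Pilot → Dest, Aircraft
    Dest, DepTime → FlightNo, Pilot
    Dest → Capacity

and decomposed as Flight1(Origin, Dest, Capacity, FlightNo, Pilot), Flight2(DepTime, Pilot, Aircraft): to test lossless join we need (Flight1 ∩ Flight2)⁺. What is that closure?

Flight1 ∩ Flight2 = {Pilot}.
Pilot → Dest, Aircraft applies, adding Dest, Aircraft
Dest → Capacity applies, adding Capacity
Closure: {Dest, Capacity, Pilot, Aircraft}.

Dest, Capacity, Pilot, Aircraft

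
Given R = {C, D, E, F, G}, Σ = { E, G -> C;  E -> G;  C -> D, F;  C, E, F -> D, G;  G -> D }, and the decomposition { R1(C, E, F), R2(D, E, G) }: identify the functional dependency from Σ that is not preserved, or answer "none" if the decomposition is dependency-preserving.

C -> D, F

Check C → D, F: no single fragment contains all of {C, D, F}, and the restricted closure of {C} across the fragments never reaches {D, F}.
E, G → C is preserved.
E → G is preserved.
C, E, F → D, G is preserved.
G → D is preserved.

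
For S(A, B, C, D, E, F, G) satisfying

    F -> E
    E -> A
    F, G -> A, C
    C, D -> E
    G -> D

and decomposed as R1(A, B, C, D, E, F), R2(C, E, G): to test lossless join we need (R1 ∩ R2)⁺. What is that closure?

A, C, E

R1 ∩ R2 = {C, E}.
E → A applies, adding A
Closure: {A, C, E}.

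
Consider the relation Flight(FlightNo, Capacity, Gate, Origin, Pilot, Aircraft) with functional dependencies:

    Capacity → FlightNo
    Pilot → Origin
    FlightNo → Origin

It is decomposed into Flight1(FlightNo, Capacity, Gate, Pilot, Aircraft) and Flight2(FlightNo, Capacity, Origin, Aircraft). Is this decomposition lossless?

Common attributes: Flight1 ∩ Flight2 = {FlightNo, Capacity, Aircraft}.
Closure of {FlightNo, Capacity, Aircraft}: FlightNo → Origin applies, adding Origin. So (FlightNo, Capacity, Aircraft)⁺ = {FlightNo, Capacity, Origin, Aircraft}.
This closure contains every attribute of Flight2, so Flight1 ∩ Flight2 → Flight2. The join is lossless.

Yes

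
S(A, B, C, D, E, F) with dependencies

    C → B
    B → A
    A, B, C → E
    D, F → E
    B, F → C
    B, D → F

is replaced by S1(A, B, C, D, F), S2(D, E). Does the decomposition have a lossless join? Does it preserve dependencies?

Lossless test: (D)⁺ = {D}, which is a superkey of neither fragment — lossy.
Dependency preservation: the restricted closure of {A, B, C} across the fragments never reaches {E}, so A, B, C → E cannot be enforced without a join — not preserved.

lossy and not dependency-preserving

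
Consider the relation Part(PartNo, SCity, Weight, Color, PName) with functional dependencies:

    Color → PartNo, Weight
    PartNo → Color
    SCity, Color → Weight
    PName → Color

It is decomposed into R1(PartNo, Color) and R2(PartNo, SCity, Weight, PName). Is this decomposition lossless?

Common attributes: R1 ∩ R2 = {PartNo}.
Closure of {PartNo}: PartNo → Color applies, adding Color; Color → PartNo, Weight applies, adding Weight. So (PartNo)⁺ = {PartNo, Weight, Color}.
This closure contains every attribute of R1, so R1 ∩ R2 → R1. The join is lossless.

Yes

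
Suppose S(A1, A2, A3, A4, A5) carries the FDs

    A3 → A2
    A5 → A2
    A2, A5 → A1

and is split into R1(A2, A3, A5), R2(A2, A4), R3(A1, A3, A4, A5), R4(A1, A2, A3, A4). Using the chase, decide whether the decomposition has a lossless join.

Yes

Chase test. Columns are A1, A2, A3, A4, A5; row i has aⱼ where attribute j ∈ Ri, else bᵢⱼ.
Initial tableau (one row per fragment):
  row 1: b11 a2 a3 b14 a5
  row 2: b21 a2 b23 a4 b25
  row 3: a1 b32 a3 a4 a5
  row 4: a1 a2 a3 a4 b45
Rows 1 and 3 agree on A3; apply A3→A2 and equate their A2 entries.
Rows 1 and 3 agree on A2, A5; apply A2, A5→A1 and equate their A1 entries.
Row 3 is now all distinguished symbols — the join is lossless.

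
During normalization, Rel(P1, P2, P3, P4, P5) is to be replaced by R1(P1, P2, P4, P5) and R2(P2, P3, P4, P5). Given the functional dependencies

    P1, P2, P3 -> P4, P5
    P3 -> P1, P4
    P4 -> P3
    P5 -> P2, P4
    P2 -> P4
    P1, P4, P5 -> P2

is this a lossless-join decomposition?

Common attributes: R1 ∩ R2 = {P2, P4, P5}.
Closure of {P2, P4, P5}: P4 → P3 applies, adding P3; P3 → P1, P4 applies, adding P1. So (P2, P4, P5)⁺ = {P1, P2, P3, P4, P5}.
This closure contains every attribute of R1, so R1 ∩ R2 → R1. The join is lossless.

Yes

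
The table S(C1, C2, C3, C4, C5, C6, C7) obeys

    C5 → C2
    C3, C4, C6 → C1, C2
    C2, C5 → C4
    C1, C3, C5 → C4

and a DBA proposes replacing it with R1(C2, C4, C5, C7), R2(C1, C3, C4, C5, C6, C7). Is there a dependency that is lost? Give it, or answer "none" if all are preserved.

Check C3, C4, C6 → C1, C2: no single fragment contains all of {C1, C2, C3, C4, C6}, and the restricted closure of {C3, C4, C6} across the fragments never reaches {C1, C2}.
C5 → C2 is preserved.
C2, C5 → C4 is preserved.
C1, C3, C5 → C4 is preserved.

C3, C4, C6 → C1, C2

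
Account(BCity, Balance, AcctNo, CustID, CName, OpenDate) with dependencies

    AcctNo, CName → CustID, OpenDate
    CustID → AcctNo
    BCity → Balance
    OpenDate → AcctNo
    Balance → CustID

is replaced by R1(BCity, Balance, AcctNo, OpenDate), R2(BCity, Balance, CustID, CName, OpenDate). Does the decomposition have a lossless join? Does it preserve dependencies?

Lossless test: (BCity, Balance, OpenDate)⁺ = {BCity, Balance, AcctNo, CustID, OpenDate}, which contains all of one fragment — lossless.
Dependency preservation: the restricted closure of {AcctNo, CName} across the fragments never reaches {CustID, OpenDate}, so AcctNo, CName → CustID, OpenDate cannot be enforced without a join — not preserved.

lossless but not dependency-preserving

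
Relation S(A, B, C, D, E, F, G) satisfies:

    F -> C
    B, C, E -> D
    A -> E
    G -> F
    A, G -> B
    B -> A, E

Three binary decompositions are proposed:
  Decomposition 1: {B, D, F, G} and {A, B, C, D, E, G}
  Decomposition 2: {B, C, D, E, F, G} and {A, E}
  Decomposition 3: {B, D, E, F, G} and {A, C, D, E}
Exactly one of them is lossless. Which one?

Decomposition 1: common = {B, D, G}, closure = {A, B, C, D, E, F, G} → lossless.
Decomposition 2: common = {E}, closure = {E} → lossy.
Decomposition 3: common = {D, E}, closure = {D, E} → lossy.

Decomposition 1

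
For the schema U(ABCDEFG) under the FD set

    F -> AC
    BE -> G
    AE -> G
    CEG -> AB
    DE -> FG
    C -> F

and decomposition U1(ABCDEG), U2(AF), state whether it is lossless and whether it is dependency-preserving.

Lossless test: (A)⁺ = {A}, which is a superkey of neither fragment — lossy.
Dependency preservation: the restricted closure of {F} across the fragments never reaches {AC}, so F → AC cannot be enforced without a join — not preserved.

lossy and not dependency-preserving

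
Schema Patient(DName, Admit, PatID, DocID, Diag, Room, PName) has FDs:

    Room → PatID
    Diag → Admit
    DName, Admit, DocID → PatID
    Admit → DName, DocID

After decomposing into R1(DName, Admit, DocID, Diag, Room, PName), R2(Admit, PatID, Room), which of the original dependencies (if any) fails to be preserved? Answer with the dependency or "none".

none

Room → PatID lies within R2.
Diag → Admit lies within R1.
DName, Admit, DocID → PatID: restricted closure across fragments reaches PatID.
Admit → DName, DocID lies within R1.
Every dependency is enforceable on the fragments, so the decomposition is dependency-preserving.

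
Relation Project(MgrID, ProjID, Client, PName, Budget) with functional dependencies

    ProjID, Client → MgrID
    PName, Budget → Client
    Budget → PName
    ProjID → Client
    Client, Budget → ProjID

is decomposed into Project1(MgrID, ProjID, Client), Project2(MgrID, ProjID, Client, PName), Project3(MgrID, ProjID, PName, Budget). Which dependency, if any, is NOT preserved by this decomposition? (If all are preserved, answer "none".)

none

ProjID, Client → MgrID lies within Project1.
PName, Budget → Client: restricted closure across fragments reaches Client.
Budget → PName lies within Project3.
ProjID → Client lies within Project1.
Client, Budget → ProjID: restricted closure across fragments reaches ProjID.
Every dependency is enforceable on the fragments, so the decomposition is dependency-preserving.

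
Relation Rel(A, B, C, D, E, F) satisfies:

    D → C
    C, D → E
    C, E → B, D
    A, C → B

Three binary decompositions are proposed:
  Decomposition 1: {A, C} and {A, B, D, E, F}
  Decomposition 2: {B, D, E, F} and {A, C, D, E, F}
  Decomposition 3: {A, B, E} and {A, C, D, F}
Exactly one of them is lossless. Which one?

Decomposition 2

Decomposition 1: common = {A}, closure = {A} → lossy.
Decomposition 2: common = {D, E, F}, closure = {B, C, D, E, F} → lossless.
Decomposition 3: common = {A}, closure = {A} → lossy.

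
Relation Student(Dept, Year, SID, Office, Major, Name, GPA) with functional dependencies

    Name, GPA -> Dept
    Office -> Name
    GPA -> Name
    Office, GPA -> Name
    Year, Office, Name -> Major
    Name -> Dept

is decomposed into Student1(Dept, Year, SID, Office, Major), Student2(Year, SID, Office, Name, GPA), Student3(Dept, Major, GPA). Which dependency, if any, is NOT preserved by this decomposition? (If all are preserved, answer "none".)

Check Name → Dept: no single fragment contains all of {Dept, Name}, and the restricted closure of {Name} across the fragments never reaches {Dept}.
Name, GPA → Dept is preserved.
Office → Name is preserved.
GPA → Name is preserved.
Office, GPA → Name is preserved.
Year, Office, Name → Major is preserved.

Name -> Dept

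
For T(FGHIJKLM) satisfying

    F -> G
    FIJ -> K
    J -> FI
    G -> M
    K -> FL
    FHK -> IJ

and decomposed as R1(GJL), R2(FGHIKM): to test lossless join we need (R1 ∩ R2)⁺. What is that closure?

GM

R1 ∩ R2 = {G}.
G → M applies, adding M
Closure: {GM}.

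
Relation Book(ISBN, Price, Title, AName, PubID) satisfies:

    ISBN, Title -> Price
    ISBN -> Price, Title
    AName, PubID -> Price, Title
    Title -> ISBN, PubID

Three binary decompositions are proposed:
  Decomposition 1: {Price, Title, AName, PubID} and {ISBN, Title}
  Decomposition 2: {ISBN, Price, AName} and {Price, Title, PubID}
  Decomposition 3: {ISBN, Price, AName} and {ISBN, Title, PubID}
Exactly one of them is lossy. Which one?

Decomposition 2

Decomposition 1: common = {Title}, closure = {ISBN, Price, Title, PubID} → lossless.
Decomposition 2: common = {Price}, closure = {Price} → lossy.
Decomposition 3: common = {ISBN}, closure = {ISBN, Price, Title, PubID} → lossless.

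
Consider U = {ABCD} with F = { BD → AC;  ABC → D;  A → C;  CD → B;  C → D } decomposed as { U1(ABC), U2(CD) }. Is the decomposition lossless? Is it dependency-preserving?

Lossless test: (C)⁺ = {ABCD}, which contains all of one fragment — lossless.
Dependency preservation: the restricted closure of {BD} across the fragments never reaches {AC}, so BD → AC cannot be enforced without a join — not preserved.

lossless but not dependency-preserving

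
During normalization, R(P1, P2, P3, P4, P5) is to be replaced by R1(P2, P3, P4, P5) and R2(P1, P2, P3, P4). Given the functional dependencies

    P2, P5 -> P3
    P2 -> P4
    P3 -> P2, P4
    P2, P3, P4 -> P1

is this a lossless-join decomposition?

Common attributes: R1 ∩ R2 = {P2, P3, P4}.
Closure of {P2, P3, P4}: P2, P3, P4 → P1 applies, adding P1. So (P2, P3, P4)⁺ = {P1, P2, P3, P4}.
This closure contains every attribute of R2, so R1 ∩ R2 → R2. The join is lossless.

Yes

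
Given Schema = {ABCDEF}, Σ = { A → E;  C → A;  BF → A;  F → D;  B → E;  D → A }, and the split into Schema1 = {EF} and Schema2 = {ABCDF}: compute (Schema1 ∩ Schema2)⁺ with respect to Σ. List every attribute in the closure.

Schema1 ∩ Schema2 = {F}.
F → D applies, adding D
D → A applies, adding A
A → E applies, adding E
Closure: {ADEF}.

ADEF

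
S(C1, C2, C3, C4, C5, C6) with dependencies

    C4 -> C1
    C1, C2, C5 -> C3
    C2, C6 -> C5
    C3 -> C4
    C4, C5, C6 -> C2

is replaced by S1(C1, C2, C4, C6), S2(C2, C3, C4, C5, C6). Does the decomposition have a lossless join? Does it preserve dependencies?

lossless but not dependency-preserving

Lossless test: (C2, C4, C6)⁺ = {C1, C2, C3, C4, C5, C6}, which contains all of one fragment — lossless.
Dependency preservation: the restricted closure of {C1, C2, C5} across the fragments never reaches {C3}, so C1, C2, C5 → C3 cannot be enforced without a join — not preserved.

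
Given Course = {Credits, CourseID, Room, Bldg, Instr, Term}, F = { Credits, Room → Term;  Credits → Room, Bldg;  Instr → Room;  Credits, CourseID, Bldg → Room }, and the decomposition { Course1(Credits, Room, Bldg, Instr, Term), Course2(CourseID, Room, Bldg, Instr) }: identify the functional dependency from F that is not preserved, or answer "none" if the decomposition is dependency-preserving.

Credits, Room → Term lies within Course1.
Credits → Room, Bldg lies within Course1.
Instr → Room lies within Course1.
Credits, CourseID, Bldg → Room: restricted closure across fragments reaches Room.
Every dependency is enforceable on the fragments, so the decomposition is dependency-preserving.

none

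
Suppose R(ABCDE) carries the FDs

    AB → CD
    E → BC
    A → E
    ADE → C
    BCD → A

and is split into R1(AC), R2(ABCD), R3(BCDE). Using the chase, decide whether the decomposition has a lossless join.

Yes

Chase test. Columns are ABCDE; row i has aⱼ where attribute j ∈ Ri, else bᵢⱼ.
Initial tableau (one row per fragment):
  row 1: a1 b12 a3 b14 b15
  row 2: a1 a2 a3 a4 b25
  row 3: b31 a2 a3 a4 a5
Rows 1 and 2 agree on A; apply A→E and equate their E entries.
Rows 2 and 3 agree on BCD; apply BCD→A and equate their A entries.
Rows 1 and 2 agree on E; apply E→BC and equate their BC entries.
Rows 1 and 3 agree on A; apply A→E and equate their E entries.
Rows 1 and 2 agree on AB; apply AB→CD and equate their CD entries.
Row 1 is now all distinguished symbols — the join is lossless.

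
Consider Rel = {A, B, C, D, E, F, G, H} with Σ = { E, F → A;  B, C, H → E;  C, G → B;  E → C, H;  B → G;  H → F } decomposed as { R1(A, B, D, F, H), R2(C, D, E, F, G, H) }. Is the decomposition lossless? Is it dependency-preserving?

lossy and not dependency-preserving

Lossless test: (D, F, H)⁺ = {D, F, H}, which is a superkey of neither fragment — lossy.
Dependency preservation: the restricted closure of {E, F} across the fragments never reaches {A}, so E, F → A cannot be enforced without a join — not preserved.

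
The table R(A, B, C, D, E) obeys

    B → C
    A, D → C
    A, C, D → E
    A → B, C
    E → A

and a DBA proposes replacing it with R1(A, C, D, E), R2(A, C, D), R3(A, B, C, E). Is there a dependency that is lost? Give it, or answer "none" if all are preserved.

B → C lies within R3.
A, D → C lies within R1.
A, C, D → E lies within R1.
A → B, C lies within R3.
E → A lies within R1.
Every dependency is enforceable on the fragments, so the decomposition is dependency-preserving.

none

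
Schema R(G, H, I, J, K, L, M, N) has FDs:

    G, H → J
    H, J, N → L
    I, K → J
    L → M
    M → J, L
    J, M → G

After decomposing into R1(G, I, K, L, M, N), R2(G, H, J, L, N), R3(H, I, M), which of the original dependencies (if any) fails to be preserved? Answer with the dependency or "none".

I, K → J

Check I, K → J: no single fragment contains all of {I, J, K}, and the restricted closure of {I, K} across the fragments never reaches {J}.
G, H → J is preserved.
H, J, N → L is preserved.
L → M is preserved.
M → J, L is preserved.
J, M → G is preserved.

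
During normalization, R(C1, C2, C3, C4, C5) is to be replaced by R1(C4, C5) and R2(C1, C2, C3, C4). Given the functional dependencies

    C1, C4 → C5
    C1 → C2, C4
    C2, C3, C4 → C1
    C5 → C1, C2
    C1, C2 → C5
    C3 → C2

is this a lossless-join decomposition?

Common attributes: R1 ∩ R2 = {C4}.
No dependency enlarges {C4}, so (C4)⁺ = {C4}.
The closure contains neither all of R1 = {C4, C5} nor all of R2 = {C1, C2, C3, C4}, so the common attributes are not a superkey of either fragment. The join is lossy.

No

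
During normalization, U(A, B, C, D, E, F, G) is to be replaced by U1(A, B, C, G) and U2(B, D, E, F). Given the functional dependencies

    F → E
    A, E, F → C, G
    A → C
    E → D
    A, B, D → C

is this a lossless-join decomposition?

Common attributes: U1 ∩ U2 = {B}.
No dependency enlarges {B}, so (B)⁺ = {B}.
The closure contains neither all of U1 = {A, B, C, G} nor all of U2 = {B, D, E, F}, so the common attributes are not a superkey of either fragment. The join is lossy.

No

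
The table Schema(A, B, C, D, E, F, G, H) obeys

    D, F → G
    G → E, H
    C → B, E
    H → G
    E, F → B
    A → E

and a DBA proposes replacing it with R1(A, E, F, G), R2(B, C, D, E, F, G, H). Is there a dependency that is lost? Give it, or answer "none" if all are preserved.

D, F → G lies within R2.
G → E, H lies within R2.
C → B, E lies within R2.
H → G lies within R2.
E, F → B lies within R2.
A → E lies within R1.
Every dependency is enforceable on the fragments, so the decomposition is dependency-preserving.

none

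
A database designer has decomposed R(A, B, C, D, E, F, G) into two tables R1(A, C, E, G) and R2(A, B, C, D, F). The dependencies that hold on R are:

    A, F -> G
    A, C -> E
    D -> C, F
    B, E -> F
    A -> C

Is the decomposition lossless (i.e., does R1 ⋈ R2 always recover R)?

No

Common attributes: R1 ∩ R2 = {A, C}.
Closure of {A, C}: A, C → E applies, adding E. So (A, C)⁺ = {A, C, E}.
The closure contains neither all of R1 = {A, C, E, G} nor all of R2 = {A, B, C, D, F}, so the common attributes are not a superkey of either fragment. The join is lossy.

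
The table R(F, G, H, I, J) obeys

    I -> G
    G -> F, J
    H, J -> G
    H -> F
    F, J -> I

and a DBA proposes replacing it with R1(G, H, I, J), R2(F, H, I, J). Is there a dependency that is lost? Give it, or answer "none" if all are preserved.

I → G lies within R1.
G → F, J: restricted closure across fragments reaches F, J.
H, J → G lies within R1.
H → F lies within R2.
F, J → I lies within R2.
Every dependency is enforceable on the fragments, so the decomposition is dependency-preserving.

none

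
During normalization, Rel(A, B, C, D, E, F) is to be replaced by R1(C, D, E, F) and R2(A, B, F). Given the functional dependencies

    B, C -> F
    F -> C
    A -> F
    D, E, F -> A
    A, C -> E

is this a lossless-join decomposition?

Common attributes: R1 ∩ R2 = {F}.
Closure of {F}: F → C applies, adding C. So (F)⁺ = {C, F}.
The closure contains neither all of R1 = {C, D, E, F} nor all of R2 = {A, B, F}, so the common attributes are not a superkey of either fragment. The join is lossy.

No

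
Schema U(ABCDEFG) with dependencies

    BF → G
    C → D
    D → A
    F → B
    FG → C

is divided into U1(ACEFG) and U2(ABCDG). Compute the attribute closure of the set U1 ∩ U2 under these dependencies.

U1 ∩ U2 = {ACG}.
C → D applies, adding D
Closure: {ACDG}.

ACDG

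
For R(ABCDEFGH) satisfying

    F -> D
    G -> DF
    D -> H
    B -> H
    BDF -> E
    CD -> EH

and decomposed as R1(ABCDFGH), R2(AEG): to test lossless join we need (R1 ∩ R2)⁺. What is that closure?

ADFGH

R1 ∩ R2 = {AG}.
G → DF applies, adding DF
D → H applies, adding H
Closure: {ADFGH}.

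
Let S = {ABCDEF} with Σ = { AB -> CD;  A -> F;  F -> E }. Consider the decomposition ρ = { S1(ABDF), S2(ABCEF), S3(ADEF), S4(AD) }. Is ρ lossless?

Yes

Chase test. Columns are ABCDEF; row i has aⱼ where attribute j ∈ Si, else bᵢⱼ.
Initial tableau (one row per fragment):
  row 1: a1 a2 b13 a4 b15 a6
  row 2: a1 a2 a3 b24 a5 a6
  row 3: a1 b32 b33 a4 a5 a6
  row 4: a1 b42 b43 a4 b45 b46
Rows 1 and 2 agree on AB; apply AB→CD and equate their CD entries.
Rows 1 and 4 agree on A; apply A→F and equate their F entries.
Rows 1 and 2 agree on F; apply F→E and equate their E entries.
Rows 1 and 4 agree on F; apply F→E and equate their E entries.
Row 1 is now all distinguished symbols — the join is lossless.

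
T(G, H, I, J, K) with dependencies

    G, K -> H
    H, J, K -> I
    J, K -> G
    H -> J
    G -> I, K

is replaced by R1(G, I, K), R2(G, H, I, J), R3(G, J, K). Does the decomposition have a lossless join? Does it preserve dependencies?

Lossless test (chase): Rows 1 and 3 agree on G, K; apply G, K→H and equate their H entries. Rows 1 and 3 agree on H; apply H→J and equate their J entries. Rows 1 and 2 agree on G; apply G→I, K and equate their I, K entries. Rows 1 and 3 agree on G; apply G→I, K and equate their I, K entries. Rows 1 and 2 agree on G, K; apply G, K→H and equate their H entries. Row 1 is now all distinguished symbols — the join is lossless.
Dependency preservation: G, K → H; H, J, K → I are not contained in any single fragment, but the restricted closure of each left-hand side across the fragments still reaches the right-hand side; the remaining FDs each lie inside some fragment. All dependencies are preserved.

lossless and dependency-preserving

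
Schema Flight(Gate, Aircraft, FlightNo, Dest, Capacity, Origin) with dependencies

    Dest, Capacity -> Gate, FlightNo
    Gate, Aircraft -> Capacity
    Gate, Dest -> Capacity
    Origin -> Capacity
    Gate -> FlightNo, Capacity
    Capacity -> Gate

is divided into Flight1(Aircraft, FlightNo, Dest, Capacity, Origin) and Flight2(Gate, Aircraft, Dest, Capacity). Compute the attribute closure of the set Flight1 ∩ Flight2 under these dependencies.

Gate, Aircraft, FlightNo, Dest, Capacity

Flight1 ∩ Flight2 = {Aircraft, Dest, Capacity}.
Dest, Capacity → Gate, FlightNo applies, adding Gate, FlightNo
Closure: {Gate, Aircraft, FlightNo, Dest, Capacity}.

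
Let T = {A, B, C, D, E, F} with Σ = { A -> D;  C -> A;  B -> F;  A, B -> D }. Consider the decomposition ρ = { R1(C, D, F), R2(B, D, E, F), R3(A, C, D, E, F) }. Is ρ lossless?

No

Chase test. Columns are A, B, C, D, E, F; row i has aⱼ where attribute j ∈ Ri, else bᵢⱼ.
Initial tableau (one row per fragment):
  row 1: b11 b12 a3 a4 b15 a6
  row 2: b21 a2 b23 a4 a5 a6
  row 3: a1 b32 a3 a4 a5 a6
Rows 1 and 3 agree on C; apply C→A and equate their A entries.
No row becomes fully distinguished — the join is lossy.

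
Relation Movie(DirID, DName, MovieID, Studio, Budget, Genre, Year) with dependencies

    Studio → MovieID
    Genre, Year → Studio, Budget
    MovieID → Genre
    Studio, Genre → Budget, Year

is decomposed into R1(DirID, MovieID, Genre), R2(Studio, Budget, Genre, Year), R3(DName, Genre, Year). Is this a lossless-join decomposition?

No

Chase test. Columns are DirID, DName, MovieID, Studio, Budget, Genre, Year; row i has aⱼ where attribute j ∈ Ri, else bᵢⱼ.
Initial tableau (one row per fragment):
  row 1: a1 b12 a3 b14 b15 a6 b17
  row 2: b21 b22 b23 a4 a5 a6 a7
  row 3: b31 a2 b33 b34 b35 a6 a7
Rows 2 and 3 agree on Genre, Year; apply Genre, Year→Studio, Budget and equate their Studio, Budget entries.
Rows 2 and 3 agree on Studio; apply Studio→MovieID and equate their MovieID entries.
No row becomes fully distinguished — the join is lossy.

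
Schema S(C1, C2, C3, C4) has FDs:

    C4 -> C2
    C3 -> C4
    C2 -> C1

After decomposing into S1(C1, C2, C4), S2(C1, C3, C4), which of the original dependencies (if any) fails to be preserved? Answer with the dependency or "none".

C4 → C2 lies within S1.
C3 → C4 lies within S2.
C2 → C1 lies within S1.
Every dependency is enforceable on the fragments, so the decomposition is dependency-preserving.

none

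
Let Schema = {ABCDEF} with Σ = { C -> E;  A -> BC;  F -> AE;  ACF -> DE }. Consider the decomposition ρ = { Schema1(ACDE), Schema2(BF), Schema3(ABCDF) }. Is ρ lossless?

Yes

Chase test. Columns are ABCDEF; row i has aⱼ where attribute j ∈ Schemai, else bᵢⱼ.
Initial tableau (one row per fragment):
  row 1: a1 b12 a3 a4 a5 b16
  row 2: b21 a2 b23 b24 b25 a6
  row 3: a1 a2 a3 a4 b35 a6
Rows 1 and 3 agree on C; apply C→E and equate their E entries.
Rows 1 and 3 agree on A; apply A→BC and equate their BC entries.
Rows 2 and 3 agree on F; apply F→AE and equate their AE entries.
Rows 1 and 2 agree on A; apply A→BC and equate their BC entries.
Rows 2 and 3 agree on ACF; apply ACF→DE and equate their DE entries.
Row 2 is now all distinguished symbols — the join is lossless.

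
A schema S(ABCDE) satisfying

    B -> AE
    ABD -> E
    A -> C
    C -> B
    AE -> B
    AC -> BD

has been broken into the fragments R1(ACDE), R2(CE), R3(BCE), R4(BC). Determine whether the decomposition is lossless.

Chase test. Columns are ABCDE; row i has aⱼ where attribute j ∈ Ri, else bᵢⱼ.
Initial tableau (one row per fragment):
  row 1: a1 b12 a3 a4 a5
  row 2: b21 b22 a3 b24 a5
  row 3: b31 a2 a3 b34 a5
  row 4: b41 a2 a3 b44 b45
Rows 3 and 4 agree on B; apply B→AE and equate their AE entries.
Rows 1 and 2 agree on C; apply C→B and equate their B entries.
Rows 1 and 3 agree on C; apply C→B and equate their B entries.
Rows 3 and 4 agree on AC; apply AC→BD and equate their BD entries.
Rows 1 and 2 agree on B; apply B→AE and equate their AE entries.
Rows 1 and 3 agree on B; apply B→AE and equate their AE entries.
Rows 1 and 2 agree on AC; apply AC→BD and equate their BD entries.
Rows 1 and 3 agree on AC; apply AC→BD and equate their BD entries.
Row 1 is now all distinguished symbols — the join is lossless.

Yes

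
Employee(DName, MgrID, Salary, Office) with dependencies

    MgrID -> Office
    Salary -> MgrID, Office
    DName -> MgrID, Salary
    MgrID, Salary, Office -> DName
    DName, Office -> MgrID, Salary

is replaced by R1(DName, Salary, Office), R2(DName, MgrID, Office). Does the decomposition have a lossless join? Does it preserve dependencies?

lossless and dependency-preserving

Lossless test: (DName, Office)⁺ = {DName, MgrID, Salary, Office}, which contains all of one fragment — lossless.
Dependency preservation: Salary → MgrID, Office; DName → MgrID, Salary; MgrID, Salary, Office → DName; DName, Office → MgrID, Salary are not contained in any single fragment, but the restricted closure of each left-hand side across the fragments still reaches the right-hand side; the remaining FDs each lie inside some fragment. All dependencies are preserved.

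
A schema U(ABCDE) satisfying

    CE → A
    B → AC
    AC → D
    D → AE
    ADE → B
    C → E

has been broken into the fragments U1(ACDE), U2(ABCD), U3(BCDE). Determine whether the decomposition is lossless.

Chase test. Columns are ABCDE; row i has aⱼ where attribute j ∈ Ui, else bᵢⱼ.
Initial tableau (one row per fragment):
  row 1: a1 b12 a3 a4 a5
  row 2: a1 a2 a3 a4 b25
  row 3: b31 a2 a3 a4 a5
Rows 1 and 3 agree on CE; apply CE→A and equate their A entries.
Rows 1 and 2 agree on D; apply D→AE and equate their AE entries.
Rows 1 and 2 agree on ADE; apply ADE→B and equate their B entries.
Row 1 is now all distinguished symbols — the join is lossless.

Yes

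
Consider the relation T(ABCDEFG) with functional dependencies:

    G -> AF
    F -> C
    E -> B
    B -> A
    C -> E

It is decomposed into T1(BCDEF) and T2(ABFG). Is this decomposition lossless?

No

Common attributes: T1 ∩ T2 = {BF}.
Closure of {BF}: F → C applies, adding C; B → A applies, adding A; C → E applies, adding E. So (BF)⁺ = {ABCEF}.
The closure contains neither all of T1 = {BCDEF} nor all of T2 = {ABFG}, so the common attributes are not a superkey of either fragment. The join is lossy.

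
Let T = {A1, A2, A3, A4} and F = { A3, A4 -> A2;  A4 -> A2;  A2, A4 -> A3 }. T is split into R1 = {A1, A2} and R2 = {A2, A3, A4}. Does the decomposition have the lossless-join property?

No

Common attributes: R1 ∩ R2 = {A2}.
No dependency enlarges {A2}, so (A2)⁺ = {A2}.
The closure contains neither all of R1 = {A1, A2} nor all of R2 = {A2, A3, A4}, so the common attributes are not a superkey of either fragment. The join is lossy.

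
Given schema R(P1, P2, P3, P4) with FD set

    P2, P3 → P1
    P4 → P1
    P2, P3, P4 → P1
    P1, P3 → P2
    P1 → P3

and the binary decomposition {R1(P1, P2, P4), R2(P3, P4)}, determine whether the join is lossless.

Yes

Common attributes: R1 ∩ R2 = {P4}.
Closure of {P4}: P4 → P1 applies, adding P1; P1 → P3 applies, adding P3; P1, P3 → P2 applies, adding P2. So (P4)⁺ = {P1, P2, P3, P4}.
This closure contains every attribute of R1, so R1 ∩ R2 → R1. The join is lossless.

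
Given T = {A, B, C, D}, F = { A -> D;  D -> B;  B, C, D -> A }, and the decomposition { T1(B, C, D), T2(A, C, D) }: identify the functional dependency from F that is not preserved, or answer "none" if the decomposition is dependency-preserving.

A → D lies within T2.
D → B lies within T1.
B, C, D → A: restricted closure across fragments reaches A.
Every dependency is enforceable on the fragments, so the decomposition is dependency-preserving.

none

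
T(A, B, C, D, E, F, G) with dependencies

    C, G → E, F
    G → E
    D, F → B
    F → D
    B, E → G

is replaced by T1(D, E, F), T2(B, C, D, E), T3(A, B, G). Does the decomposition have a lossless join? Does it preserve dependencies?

lossy and not dependency-preserving

Lossless test (chase): applying each FD to every pair of rows produces no changes in the tableau, so no row becomes fully distinguished — the join is lossy.
Dependency preservation: the restricted closure of {C, G} across the fragments never reaches {E, F}, so C, G → E, F cannot be enforced without a join — not preserved.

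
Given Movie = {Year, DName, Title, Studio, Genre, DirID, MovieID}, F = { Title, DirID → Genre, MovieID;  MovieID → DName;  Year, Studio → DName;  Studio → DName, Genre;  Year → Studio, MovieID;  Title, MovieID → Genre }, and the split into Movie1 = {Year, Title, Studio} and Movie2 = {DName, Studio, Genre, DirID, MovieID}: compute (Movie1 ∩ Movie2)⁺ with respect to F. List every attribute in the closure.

Movie1 ∩ Movie2 = {Studio}.
Studio → DName, Genre applies, adding DName, Genre
Closure: {DName, Studio, Genre}.

DName, Studio, Genre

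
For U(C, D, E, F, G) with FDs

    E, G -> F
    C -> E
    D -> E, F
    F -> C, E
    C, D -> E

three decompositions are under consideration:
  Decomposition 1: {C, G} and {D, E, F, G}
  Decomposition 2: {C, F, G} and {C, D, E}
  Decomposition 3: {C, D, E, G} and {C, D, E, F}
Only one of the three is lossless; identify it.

Decomposition 3

Decomposition 1: common = {G}, closure = {G} → lossy.
Decomposition 2: common = {C}, closure = {C, E} → lossy.
Decomposition 3: common = {C, D, E}, closure = {C, D, E, F} → lossless.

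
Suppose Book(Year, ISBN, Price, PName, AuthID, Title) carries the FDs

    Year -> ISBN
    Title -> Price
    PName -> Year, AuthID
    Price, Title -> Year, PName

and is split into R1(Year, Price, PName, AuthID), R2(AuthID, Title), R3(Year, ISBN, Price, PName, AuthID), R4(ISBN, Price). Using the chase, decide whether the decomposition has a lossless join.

Chase test. Columns are Year, ISBN, Price, PName, AuthID, Title; row i has aⱼ where attribute j ∈ Ri, else bᵢⱼ.
Initial tableau (one row per fragment):
  row 1: a1 b12 a3 a4 a5 b16
  row 2: b21 b22 b23 b24 a5 a6
  row 3: a1 a2 a3 a4 a5 b36
  row 4: b41 a2 a3 b44 b45 b46
Rows 1 and 3 agree on Year; apply Year→ISBN and equate their ISBN entries.
No row becomes fully distinguished — the join is lossy.

No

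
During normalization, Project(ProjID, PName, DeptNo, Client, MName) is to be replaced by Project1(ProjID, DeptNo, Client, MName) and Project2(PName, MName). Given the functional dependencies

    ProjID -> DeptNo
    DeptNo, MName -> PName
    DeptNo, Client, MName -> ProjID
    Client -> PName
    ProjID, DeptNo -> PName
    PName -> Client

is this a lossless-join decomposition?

Common attributes: Project1 ∩ Project2 = {MName}.
No dependency enlarges {MName}, so (MName)⁺ = {MName}.
The closure contains neither all of Project1 = {ProjID, DeptNo, Client, MName} nor all of Project2 = {PName, MName}, so the common attributes are not a superkey of either fragment. The join is lossy.

No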